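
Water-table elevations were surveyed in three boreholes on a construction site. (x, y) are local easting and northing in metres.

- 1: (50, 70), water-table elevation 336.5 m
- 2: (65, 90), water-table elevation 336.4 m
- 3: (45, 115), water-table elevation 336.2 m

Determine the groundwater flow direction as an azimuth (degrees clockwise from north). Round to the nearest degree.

343°

With h = a·x + b·y + c and 1 as origin, the differences give:
  15·a + 20·b = -0.1
  (-5)·a + 45·b = -0.3
Eliminate b (×45 and ×20, subtract): 775·a = 1.50 → a = ∂h/∂x = +0.001935
Back-substitute: b = ∂h/∂y = -0.006452.
Flow direction (−∇h) has components (-0.001935 E, +0.006452 N).
Azimuth = atan2(E, N) = atan2(-0.001935, +0.006452) = 343.3° ≈ 343°.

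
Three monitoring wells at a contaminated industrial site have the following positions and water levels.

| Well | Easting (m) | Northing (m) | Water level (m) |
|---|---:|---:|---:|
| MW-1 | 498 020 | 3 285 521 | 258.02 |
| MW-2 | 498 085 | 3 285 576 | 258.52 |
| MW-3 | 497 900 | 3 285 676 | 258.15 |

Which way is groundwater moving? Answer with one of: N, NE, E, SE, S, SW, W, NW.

With h = a·x + b·y + c and MW-1 as origin, the differences give:
  65·a + 55·b = +0.50
  (-120)·a + 155·b = +0.13
Eliminate b (×155 and ×55, subtract): 16675·a = 70.350 → a = ∂h/∂x = +0.004219
Back-substitute: b = ∂h/∂y = +0.004105.
Flow = −∇h = (-0.004219 east, -0.004105 north), which points southwest.

SW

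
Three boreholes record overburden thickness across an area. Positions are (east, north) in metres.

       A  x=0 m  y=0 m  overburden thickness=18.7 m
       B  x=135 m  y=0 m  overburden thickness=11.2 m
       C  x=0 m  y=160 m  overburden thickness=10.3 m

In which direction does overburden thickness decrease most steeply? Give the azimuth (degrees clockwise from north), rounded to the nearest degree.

047°

∂d/∂x = (11.2 − 18.7) / (135 − 0) = -0.05556
∂d/∂y = (10.3 − 18.7) / (160 − 0) = -0.05250
Steepest decrease is along −∇f: components (+0.05556 E, +0.05250 N).
Azimuth = atan2(+0.05556, +0.05250) = 46.6° ≈ 047°.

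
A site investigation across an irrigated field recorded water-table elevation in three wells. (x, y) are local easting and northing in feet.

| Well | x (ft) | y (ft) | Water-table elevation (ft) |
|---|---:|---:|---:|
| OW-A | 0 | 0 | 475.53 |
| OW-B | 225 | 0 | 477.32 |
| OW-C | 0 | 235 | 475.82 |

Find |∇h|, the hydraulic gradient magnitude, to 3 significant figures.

0.00805

∂h/∂x = (477.32 − 475.53) / (225 − 0) = +0.007956
∂h/∂y = (475.82 − 475.53) / (235 − 0) = +0.001234
|∇h| = √(0.007956² + 0.001234²) = 0.008051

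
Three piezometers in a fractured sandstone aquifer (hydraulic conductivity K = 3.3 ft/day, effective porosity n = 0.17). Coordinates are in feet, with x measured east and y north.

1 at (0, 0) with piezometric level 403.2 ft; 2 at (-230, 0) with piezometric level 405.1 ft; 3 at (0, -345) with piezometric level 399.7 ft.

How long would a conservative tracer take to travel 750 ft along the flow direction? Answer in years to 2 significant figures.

∂h/∂x = (405.1 − 403.2) / (-230 − 0) = -0.008261
∂h/∂y = (399.7 − 403.2) / (-345 − 0) = +0.01014
|∇h| = √(-0.008261² + 0.01014²) = 0.01308
Seepage velocity v = K·i/n = 3.3 × 0.01308 / 0.17 = 0.2539 ft/day.
t = 750 / 0.2539 = 2954 days = 8.09 years.

8.1 years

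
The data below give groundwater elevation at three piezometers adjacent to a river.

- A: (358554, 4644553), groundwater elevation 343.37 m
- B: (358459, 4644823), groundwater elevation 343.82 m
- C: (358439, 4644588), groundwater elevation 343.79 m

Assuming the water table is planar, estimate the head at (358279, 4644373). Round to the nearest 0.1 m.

With h = a·x + b·y + c and A as origin, the differences give:
  (-95)·a + 270·b = +0.45
  (-115)·a + 35·b = +0.42
Eliminate b (×35 and ×270, subtract): 27725·a = -97.650 → a = ∂h/∂x = -0.003522
Back-substitute: b = ∂h/∂y = +0.0004274.
h(358279, 4644373) = 343.37 + (-0.003522)·(-275) + (+0.0004274)·(-180) = 343.37 +0.969 -0.077 = 344.262 m.

344.3 m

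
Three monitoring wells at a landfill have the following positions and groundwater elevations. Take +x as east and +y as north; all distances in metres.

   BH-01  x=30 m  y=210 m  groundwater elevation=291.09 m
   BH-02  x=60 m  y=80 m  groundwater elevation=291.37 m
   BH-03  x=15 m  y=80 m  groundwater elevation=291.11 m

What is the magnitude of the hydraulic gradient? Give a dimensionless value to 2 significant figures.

Differences from BH-01: to BH-02 (Δx, Δy, Δh) = (30, -130, +0.28); to BH-03 = (-15, -130, +0.02).
Determinant of the coordinate differences = 30·(-130) − (-15)·(-130) = -5850.
∂h/∂x = [(+0.28)·(-130) − (+0.02)·(-130)] / -5850 = +0.005778
∂h/∂y = [30·(+0.02) − (-15)·(+0.28)] / -5850 = -0.0008205
|∇h| = √(0.005778² + -0.0008205²) = 0.005836

0.0058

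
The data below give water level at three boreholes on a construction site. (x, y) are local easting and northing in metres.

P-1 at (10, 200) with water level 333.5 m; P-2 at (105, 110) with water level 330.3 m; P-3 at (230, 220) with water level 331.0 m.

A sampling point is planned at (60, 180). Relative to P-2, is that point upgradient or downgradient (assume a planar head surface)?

With h = a·x + b·y + c and P-1 as origin, the differences give:
  95·a + (-90)·b = -3.2
  220·a + 20·b = -2.5
Eliminate b (×20 and ×(-90), subtract): 21700·a = -289.00 → a = ∂h/∂x = -0.01332
Back-substitute: b = ∂h/∂y = +0.02150.
Head at (60, 180) = 333.5 + (-0.01332)·(50) + (+0.02150)·(-20) = 332.40 m.
That is higher than the 330.3 m at P-2, so the point is upgradient.

upgradient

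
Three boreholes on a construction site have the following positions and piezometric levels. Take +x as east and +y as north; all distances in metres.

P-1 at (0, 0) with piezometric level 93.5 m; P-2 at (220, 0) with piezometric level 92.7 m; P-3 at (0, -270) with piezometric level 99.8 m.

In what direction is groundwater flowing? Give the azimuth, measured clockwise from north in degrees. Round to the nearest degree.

009°

∂h/∂x = (92.7 − 93.5) / (220 − 0) = -0.003636
∂h/∂y = (99.8 − 93.5) / (-270 − 0) = -0.02333
Flow direction (−∇h) has components (+0.003636 E, +0.02333 N).
Azimuth = atan2(E, N) = atan2(+0.003636, +0.02333) = 8.9° ≈ 009°.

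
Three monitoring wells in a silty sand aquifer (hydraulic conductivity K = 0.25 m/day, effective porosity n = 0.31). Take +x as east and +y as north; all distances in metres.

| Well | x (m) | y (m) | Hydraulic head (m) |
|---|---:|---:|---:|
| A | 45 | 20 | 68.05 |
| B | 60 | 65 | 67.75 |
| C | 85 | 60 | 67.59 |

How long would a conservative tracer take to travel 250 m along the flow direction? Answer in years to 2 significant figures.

100 years

Differences from A: to B (Δx, Δy, Δh) = (15, 45, -0.30); to C = (40, 40, -0.46).
Determinant of the coordinate differences = 15·40 − 40·45 = -1200.
∂h/∂x = [(-0.30)·40 − (-0.46)·45] / -1200 = -0.007250
∂h/∂y = [15·(-0.46) − 40·(-0.30)] / -1200 = -0.004250
|∇h| = √(-0.007250² + -0.004250²) = 0.008404
Seepage velocity v = K·i/n = 0.25 × 0.008404 / 0.31 = 0.006777 m/day.
t = 250 / 0.006777 = 3.689e+04 days = 101 years.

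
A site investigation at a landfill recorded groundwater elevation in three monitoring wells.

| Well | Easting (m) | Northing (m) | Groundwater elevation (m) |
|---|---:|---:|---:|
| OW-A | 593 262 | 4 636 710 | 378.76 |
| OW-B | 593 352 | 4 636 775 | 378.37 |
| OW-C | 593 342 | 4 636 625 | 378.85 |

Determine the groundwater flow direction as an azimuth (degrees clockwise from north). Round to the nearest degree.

Differences from OW-A: to OW-B (Δx, Δy, Δh) = (90, 65, -0.39); to OW-C = (80, -85, +0.09).
Solve a·Δx + b·Δy = Δh: det = 90·(-85) − 80·65 = -12850.
∂h/∂x = [(-0.39)·(-85) − (+0.09)·65] / -12850 = -0.002125
∂h/∂y = [90·(+0.09) − 80·(-0.39)] / -12850 = -0.003058
Flow direction (−∇h) has components (+0.002125 E, +0.003058 N).
Azimuth = atan2(E, N) = atan2(+0.002125, +0.003058) = 34.8° ≈ 035°.

035°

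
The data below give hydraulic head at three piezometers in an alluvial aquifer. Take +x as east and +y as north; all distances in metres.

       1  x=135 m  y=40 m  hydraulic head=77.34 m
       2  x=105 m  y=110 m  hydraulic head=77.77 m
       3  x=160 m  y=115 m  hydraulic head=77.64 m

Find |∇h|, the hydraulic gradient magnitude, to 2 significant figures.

With h = a·x + b·y + c and 1 as origin, the differences give:
  (-30)·a + 70·b = +0.43
  25·a + 75·b = +0.30
Eliminate b (×75 and ×70, subtract): -4000·a = 11.250 → a = ∂h/∂x = -0.002812
Back-substitute: b = ∂h/∂y = +0.004937.
|∇h| = √(-0.002812² + 0.004937²) = 0.005682

0.0057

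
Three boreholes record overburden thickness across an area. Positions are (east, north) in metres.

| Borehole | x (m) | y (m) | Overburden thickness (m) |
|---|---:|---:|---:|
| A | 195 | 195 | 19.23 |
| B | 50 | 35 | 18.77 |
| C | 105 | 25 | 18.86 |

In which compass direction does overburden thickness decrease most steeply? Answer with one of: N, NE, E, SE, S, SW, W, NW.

SW

With d = a·x + b·y + c and A as origin, the differences give:
  (-145)·a + (-160)·b = -0.46
  (-90)·a + (-170)·b = -0.37
Eliminate b (×(-170) and ×(-160), subtract): 10250·a = 19.000 → a = ∂d/∂x = +0.001854
Back-substitute: b = ∂d/∂y = +0.001195.
Steepest decrease is along −∇f = (-0.001854 E, -0.001195 N) → southwest.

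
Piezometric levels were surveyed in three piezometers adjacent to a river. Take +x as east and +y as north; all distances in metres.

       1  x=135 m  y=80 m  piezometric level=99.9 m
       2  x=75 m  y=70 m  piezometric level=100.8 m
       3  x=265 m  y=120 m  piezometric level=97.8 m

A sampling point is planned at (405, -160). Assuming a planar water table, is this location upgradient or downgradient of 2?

downgradient

With h = a·x + b·y + c and 1 as origin, the differences give:
  (-60)·a + (-10)·b = +0.9
  130·a + 40·b = -2.1
Eliminate b (×40 and ×(-10), subtract): -1100·a = 15.00 → a = ∂h/∂x = -0.01364
Back-substitute: b = ∂h/∂y = -0.008182.
Head at (405, -160) = 99.9 + (-0.01364)·(270) + (-0.008182)·(-240) = 98.18 m.
That is lower than the 100.8 m at 2, so the point is downgradient.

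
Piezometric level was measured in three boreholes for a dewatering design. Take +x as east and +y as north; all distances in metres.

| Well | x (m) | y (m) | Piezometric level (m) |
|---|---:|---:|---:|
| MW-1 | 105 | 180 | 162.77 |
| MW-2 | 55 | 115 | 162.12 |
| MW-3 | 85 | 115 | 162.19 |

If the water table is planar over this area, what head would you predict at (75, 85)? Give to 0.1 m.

With h = a·x + b·y + c and MW-1 as origin, the differences give:
  (-50)·a + (-65)·b = -0.65
  (-20)·a + (-65)·b = -0.58
Eliminate b (×(-65) and ×(-65), subtract): 1950·a = 4.550 → a = ∂h/∂x = +0.002333
Back-substitute: b = ∂h/∂y = +0.008205.
h(75, 85) = 162.77 + (+0.002333)·(-30) + (+0.008205)·(-95) = 162.77 -0.070 -0.779 = 161.921 m.

161.9 m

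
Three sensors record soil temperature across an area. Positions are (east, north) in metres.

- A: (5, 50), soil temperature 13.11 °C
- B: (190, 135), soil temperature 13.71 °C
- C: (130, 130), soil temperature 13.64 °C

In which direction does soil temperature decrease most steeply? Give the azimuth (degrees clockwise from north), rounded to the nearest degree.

187°

With T = a·x + b·y + c and A as origin, the differences give:
  185·a + 85·b = +0.60
  125·a + 80·b = +0.53
Eliminate b (×80 and ×85, subtract): 4175·a = 2.950 → a = ∂T/∂x = +0.0007066
Back-substitute: b = ∂T/∂y = +0.005521.
Steepest decrease is along −∇f: components (-0.0007066 E, -0.005521 N).
Azimuth = atan2(-0.0007066, -0.005521) = 187.3° ≈ 187°.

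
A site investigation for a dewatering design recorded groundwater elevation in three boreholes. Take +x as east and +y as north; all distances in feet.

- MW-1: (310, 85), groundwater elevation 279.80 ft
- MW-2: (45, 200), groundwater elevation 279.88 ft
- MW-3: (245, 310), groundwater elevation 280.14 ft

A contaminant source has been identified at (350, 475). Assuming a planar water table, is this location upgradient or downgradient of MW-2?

upgradient

Three-point gradient (reference MW-1): Δ to MW-2 = (-265, 115, +0.08), Δ to MW-3 = (-65, 225, +0.34).
∂h/∂x = +0.0004046, ∂h/∂y = +0.001628 (det = -52150).
Head at (350, 475) = 279.80 + (+0.0004046)·(40) + (+0.001628)·(390) = 280.45 ft.
That is higher than the 279.88 ft at MW-2, so the point is upgradient.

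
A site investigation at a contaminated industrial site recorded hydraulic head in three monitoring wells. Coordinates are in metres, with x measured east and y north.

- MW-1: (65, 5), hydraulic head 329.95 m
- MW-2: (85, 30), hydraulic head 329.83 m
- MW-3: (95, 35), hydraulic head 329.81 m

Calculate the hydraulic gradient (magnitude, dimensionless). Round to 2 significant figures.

Taking MW-1 as reference: MW-2−MW-1 = (20, 25, -0.12); MW-3−MW-1 = (30, 30, -0.14).
Determinant of the coordinate differences = 20·30 − 30·25 = -150.
∂h/∂x = [(-0.12)·30 − (-0.14)·25] / -150 = +0.0006667
∂h/∂y = [20·(-0.14) − 30·(-0.12)] / -150 = -0.005333
|∇h| = √(0.0006667² + -0.005333²) = 0.005375

0.0054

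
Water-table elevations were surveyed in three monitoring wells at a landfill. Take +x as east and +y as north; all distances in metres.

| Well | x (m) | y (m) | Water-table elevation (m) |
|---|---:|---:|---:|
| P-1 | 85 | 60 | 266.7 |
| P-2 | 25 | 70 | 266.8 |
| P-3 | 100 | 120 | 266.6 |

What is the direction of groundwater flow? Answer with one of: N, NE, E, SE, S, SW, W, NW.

NE

Differences from P-1: to P-2 (Δx, Δy, Δh) = (-60, 10, +0.1); to P-3 = (15, 60, -0.1).
Solve a·Δx + b·Δy = Δh: det = (-60)·60 − 15·10 = -3750.
∂h/∂x = [(+0.1)·60 − (-0.1)·10] / -3750 = -0.001867
∂h/∂y = [(-60)·(-0.1) − 15·(+0.1)] / -3750 = -0.001200
Flow = −∇h = (+0.001867 east, +0.001200 north), which points northeast.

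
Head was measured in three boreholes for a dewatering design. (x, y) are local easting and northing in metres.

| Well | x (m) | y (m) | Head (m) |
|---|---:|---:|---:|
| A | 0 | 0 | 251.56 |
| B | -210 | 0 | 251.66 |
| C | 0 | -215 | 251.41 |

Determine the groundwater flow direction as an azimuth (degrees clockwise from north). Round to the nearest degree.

146°

∂h/∂x = (251.66 − 251.56) / (-210 − 0) = -0.0004762
∂h/∂y = (251.41 − 251.56) / (-215 − 0) = +0.0006977
Flow direction (−∇h) has components (+0.0004762 E, -0.0006977 N).
Azimuth = atan2(E, N) = atan2(+0.0004762, -0.0006977) = 145.7° ≈ 146°.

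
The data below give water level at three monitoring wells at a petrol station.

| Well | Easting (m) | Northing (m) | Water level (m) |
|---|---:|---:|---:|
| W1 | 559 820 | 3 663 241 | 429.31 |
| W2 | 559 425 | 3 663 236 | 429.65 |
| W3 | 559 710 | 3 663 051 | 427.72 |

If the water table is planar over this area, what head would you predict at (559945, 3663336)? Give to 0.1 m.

With h = a·x + b·y + c and W1 as origin, the differences give:
  (-395)·a + (-5)·b = +0.34
  (-110)·a + (-190)·b = -1.59
Eliminate b (×(-190) and ×(-5), subtract): 74500·a = -72.550 → a = ∂h/∂x = -0.0009738
Back-substitute: b = ∂h/∂y = +0.008932.
h(559945, 3663336) = 429.31 + (-0.0009738)·(125) + (+0.008932)·(95) = 429.31 -0.122 +0.849 = 430.037 m.

430.0 m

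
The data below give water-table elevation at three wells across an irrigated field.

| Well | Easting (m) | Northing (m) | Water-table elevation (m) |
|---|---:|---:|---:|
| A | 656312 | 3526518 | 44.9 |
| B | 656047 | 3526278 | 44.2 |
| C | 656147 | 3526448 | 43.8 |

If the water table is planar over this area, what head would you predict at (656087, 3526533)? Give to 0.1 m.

Taking A as reference: B−A = (-265, -240, -0.7); C−A = (-165, -70, -1.1).
Solve a·Δx + b·Δy = Δh: det = (-265)·(-70) − (-165)·(-240) = -21050.
∂h/∂x = [(-0.7)·(-70) − (-1.1)·(-240)] / -21050 = +0.01021
∂h/∂y = [(-265)·(-1.1) − (-165)·(-0.7)] / -21050 = -0.008361
h(656087, 3526533) = 44.9 + (+0.01021)·(-225) + (-0.008361)·(15) = 44.9 -2.298 -0.125 = 42.476 m.

42.5 m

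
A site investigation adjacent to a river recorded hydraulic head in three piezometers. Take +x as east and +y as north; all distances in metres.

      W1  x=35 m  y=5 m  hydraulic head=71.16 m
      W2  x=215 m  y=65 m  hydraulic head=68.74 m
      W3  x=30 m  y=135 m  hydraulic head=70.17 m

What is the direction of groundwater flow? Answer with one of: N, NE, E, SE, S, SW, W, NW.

NE

With h = a·x + b·y + c and W1 as origin, the differences give:
  180·a + 60·b = -2.42
  (-5)·a + 130·b = -0.99
Eliminate b (×130 and ×60, subtract): 23700·a = -255.200 → a = ∂h/∂x = -0.01077
Back-substitute: b = ∂h/∂y = -0.008030.
Flow = −∇h = (+0.01077 east, +0.008030 north), which points northeast.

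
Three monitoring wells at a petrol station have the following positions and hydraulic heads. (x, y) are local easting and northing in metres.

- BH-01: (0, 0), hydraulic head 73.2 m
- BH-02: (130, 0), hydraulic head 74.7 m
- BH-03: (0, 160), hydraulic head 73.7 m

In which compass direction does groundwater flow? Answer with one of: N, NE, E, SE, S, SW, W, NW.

∂h/∂x = (74.7 − 73.2) / (130 − 0) = +0.01154
∂h/∂y = (73.7 − 73.2) / (160 − 0) = +0.003125
Flow = −∇h = (-0.01154 east, -0.003125 north), which points west.

W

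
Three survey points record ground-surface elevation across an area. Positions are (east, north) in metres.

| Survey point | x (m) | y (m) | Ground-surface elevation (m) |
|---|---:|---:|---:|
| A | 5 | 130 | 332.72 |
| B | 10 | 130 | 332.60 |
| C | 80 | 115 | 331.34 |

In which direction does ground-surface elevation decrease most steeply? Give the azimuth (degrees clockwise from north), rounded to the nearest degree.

Taking A as reference: B−A = (5, 0, -0.12); C−A = (75, -15, -1.38).
Solve a·Δx + b·Δy = Δz: det = 5·(-15) − 75·0 = -75.
∂z/∂x = [(-0.12)·(-15) − (-1.38)·0] / -75 = -0.02400
∂z/∂y = [5·(-1.38) − 75·(-0.12)] / -75 = -0.02800
Steepest decrease is along −∇f: components (+0.02400 E, +0.02800 N).
Azimuth = atan2(+0.02400, +0.02800) = 40.6° ≈ 041°.

041°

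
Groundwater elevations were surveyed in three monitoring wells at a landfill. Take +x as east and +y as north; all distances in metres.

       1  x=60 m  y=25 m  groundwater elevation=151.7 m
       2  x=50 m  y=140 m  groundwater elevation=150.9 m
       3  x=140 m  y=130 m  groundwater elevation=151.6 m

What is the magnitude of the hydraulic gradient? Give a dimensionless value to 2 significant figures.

0.0095

With h = a·x + b·y + c and 1 as origin, the differences give:
  (-10)·a + 115·b = -0.8
  80·a + 105·b = -0.1
Eliminate b (×105 and ×115, subtract): -10250·a = -72.50 → a = ∂h/∂x = +0.007073
Back-substitute: b = ∂h/∂y = -0.006341.
|∇h| = √(0.007073² + -0.006341²) = 0.009499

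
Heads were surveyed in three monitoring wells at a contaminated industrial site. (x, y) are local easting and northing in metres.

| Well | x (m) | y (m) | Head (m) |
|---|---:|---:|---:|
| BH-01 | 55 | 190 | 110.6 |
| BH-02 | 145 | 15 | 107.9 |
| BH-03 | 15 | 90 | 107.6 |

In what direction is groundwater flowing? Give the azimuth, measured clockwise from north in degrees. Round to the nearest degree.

214°

Differences from BH-01: to BH-02 (Δx, Δy, Δh) = (90, -175, -2.7); to BH-03 = (-40, -100, -3.0).
Determinant of the coordinate differences = 90·(-100) − (-40)·(-175) = -16000.
∂h/∂x = [(-2.7)·(-100) − (-3.0)·(-175)] / -16000 = +0.01594
∂h/∂y = [90·(-3.0) − (-40)·(-2.7)] / -16000 = +0.02362
Flow direction (−∇h) has components (-0.01594 E, -0.02362 N).
Azimuth = atan2(E, N) = atan2(-0.01594, -0.02362) = 214.0° ≈ 214°.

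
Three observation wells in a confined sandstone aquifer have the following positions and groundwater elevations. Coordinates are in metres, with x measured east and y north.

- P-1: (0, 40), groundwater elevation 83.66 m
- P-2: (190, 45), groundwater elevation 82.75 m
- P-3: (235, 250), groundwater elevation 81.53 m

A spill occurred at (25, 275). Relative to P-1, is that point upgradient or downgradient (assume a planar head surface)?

downgradient

Taking P-1 as reference: P-2−P-1 = (190, 5, -0.91); P-3−P-1 = (235, 210, -2.13).
Solve a·Δx + b·Δy = Δh: det = 190·210 − 235·5 = 38725.
∂h/∂x = [(-0.91)·210 − (-2.13)·5] / 38725 = -0.004660
∂h/∂y = [190·(-2.13) − 235·(-0.91)] / 38725 = -0.004928
Head at (25, 275) = 83.66 + (-0.004660)·(25) + (-0.004928)·(235) = 82.39 m.
That is lower than the 83.66 m at P-1, so the point is downgradient.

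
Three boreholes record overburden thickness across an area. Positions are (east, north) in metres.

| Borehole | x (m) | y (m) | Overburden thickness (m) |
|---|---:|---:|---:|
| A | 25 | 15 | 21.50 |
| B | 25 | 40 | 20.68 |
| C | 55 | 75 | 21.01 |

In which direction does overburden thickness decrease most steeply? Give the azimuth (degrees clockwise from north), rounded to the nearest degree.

With d = a·x + b·y + c and A as origin, the differences give:
  0·a + 25·b = -0.82
  30·a + 60·b = -0.49
Eliminate b (×60 and ×25, subtract): -750·a = -36.950 → a = ∂d/∂x = +0.04927
Back-substitute: b = ∂d/∂y = -0.03280.
Steepest decrease is along −∇f: components (-0.04927 E, +0.03280 N).
Azimuth = atan2(-0.04927, +0.03280) = 303.7° ≈ 304°.

304°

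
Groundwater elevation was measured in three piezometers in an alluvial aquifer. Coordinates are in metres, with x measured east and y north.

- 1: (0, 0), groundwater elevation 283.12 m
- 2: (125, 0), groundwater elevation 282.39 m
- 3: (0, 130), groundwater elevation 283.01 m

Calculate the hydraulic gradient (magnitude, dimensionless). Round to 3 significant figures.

∂h/∂x = (282.39 − 283.12) / (125 − 0) = -0.005840
∂h/∂y = (283.01 − 283.12) / (130 − 0) = -0.0008462
|∇h| = √(-0.005840² + -0.0008462²) = 0.005901

0.00590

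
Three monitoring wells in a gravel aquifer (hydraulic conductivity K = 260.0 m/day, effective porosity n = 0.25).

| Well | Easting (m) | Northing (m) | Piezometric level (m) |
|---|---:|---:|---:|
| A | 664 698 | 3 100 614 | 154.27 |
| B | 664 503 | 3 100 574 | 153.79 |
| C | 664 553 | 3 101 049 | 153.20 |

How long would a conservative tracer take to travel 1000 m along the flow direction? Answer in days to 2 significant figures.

300 days

With h = a·x + b·y + c and A as origin, the differences give:
  (-195)·a + (-40)·b = -0.48
  (-145)·a + 435·b = -1.07
Eliminate b (×435 and ×(-40), subtract): -90625·a = -251.600 → a = ∂h/∂x = +0.002776
Back-substitute: b = ∂h/∂y = -0.001534.
|∇h| = √(0.002776² + -0.001534²) = 0.003172
Seepage velocity v = K·i/n = 260.0 × 0.003172 / 0.25 = 3.299 m/day.
t = 1000 / 3.299 = 303.1 days.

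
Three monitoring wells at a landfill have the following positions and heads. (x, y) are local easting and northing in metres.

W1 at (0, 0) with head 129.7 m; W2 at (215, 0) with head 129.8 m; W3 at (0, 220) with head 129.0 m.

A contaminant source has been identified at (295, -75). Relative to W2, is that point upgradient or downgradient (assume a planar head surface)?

∂h/∂x = (129.8 − 129.7) / (215 − 0) = +0.0004651
∂h/∂y = (129.0 − 129.7) / (220 − 0) = -0.003182
Head at (295, -75) = 129.7 + (+0.0004651)·(295) + (-0.003182)·(-75) = 130.08 m.
That is higher than the 129.8 m at W2, so the point is upgradient.

upgradient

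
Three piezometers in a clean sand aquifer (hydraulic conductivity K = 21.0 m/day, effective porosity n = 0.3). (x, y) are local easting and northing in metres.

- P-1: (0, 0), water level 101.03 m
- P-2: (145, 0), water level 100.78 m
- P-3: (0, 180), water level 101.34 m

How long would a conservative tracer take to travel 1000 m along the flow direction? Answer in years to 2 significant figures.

16 years

∂h/∂x = (100.78 − 101.03) / (145 − 0) = -0.001724
∂h/∂y = (101.34 − 101.03) / (180 − 0) = +0.001722
|∇h| = √(-0.001724² + 0.001722²) = 0.002437
Seepage velocity v = K·i/n = 21.0 × 0.002437 / 0.3 = 0.1706 m/day.
t = 1000 / 0.1706 = 5862 days = 16 years.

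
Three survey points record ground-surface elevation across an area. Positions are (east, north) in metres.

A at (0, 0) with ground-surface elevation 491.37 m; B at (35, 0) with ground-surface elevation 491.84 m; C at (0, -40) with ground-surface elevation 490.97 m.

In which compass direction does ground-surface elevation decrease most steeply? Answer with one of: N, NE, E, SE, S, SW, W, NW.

∂z/∂x = (491.84 − 491.37) / (35 − 0) = +0.01343
∂z/∂y = (490.97 − 491.37) / (-40 − 0) = +0.010000
Steepest decrease is along −∇f = (-0.01343 E, -0.010000 N) → southwest.

SW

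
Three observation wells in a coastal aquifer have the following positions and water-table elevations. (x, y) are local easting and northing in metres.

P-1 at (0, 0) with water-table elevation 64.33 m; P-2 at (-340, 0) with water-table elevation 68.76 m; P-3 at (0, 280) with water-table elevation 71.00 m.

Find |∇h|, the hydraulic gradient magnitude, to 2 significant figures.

0.027

∂h/∂x = (68.76 − 64.33) / (-340 − 0) = -0.01303
∂h/∂y = (71.00 − 64.33) / (280 − 0) = +0.02382
|∇h| = √(-0.01303² + 0.02382²) = 0.02715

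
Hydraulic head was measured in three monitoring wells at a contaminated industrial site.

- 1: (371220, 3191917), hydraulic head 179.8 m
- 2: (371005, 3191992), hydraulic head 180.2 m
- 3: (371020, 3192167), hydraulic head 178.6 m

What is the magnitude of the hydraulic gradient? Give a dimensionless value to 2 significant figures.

With h = a·x + b·y + c and 1 as origin, the differences give:
  (-215)·a + 75·b = +0.4
  (-200)·a + 250·b = -1.2
Eliminate b (×250 and ×75, subtract): -38750·a = 190.00 → a = ∂h/∂x = -0.004903
Back-substitute: b = ∂h/∂y = -0.008723.
|∇h| = √(-0.004903² + -0.008723²) = 0.01001

0.010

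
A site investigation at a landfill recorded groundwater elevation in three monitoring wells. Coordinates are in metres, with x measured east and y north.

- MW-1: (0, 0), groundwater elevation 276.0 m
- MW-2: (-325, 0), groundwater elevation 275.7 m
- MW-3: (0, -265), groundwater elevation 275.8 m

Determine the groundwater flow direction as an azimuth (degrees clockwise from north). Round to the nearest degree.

∂h/∂x = (275.7 − 276.0) / (-325 − 0) = +0.0009231
∂h/∂y = (275.8 − 276.0) / (-265 − 0) = +0.0007547
Flow direction (−∇h) has components (-0.0009231 E, -0.0007547 N).
Azimuth = atan2(E, N) = atan2(-0.0009231, -0.0007547) = 230.7° ≈ 231°.

231°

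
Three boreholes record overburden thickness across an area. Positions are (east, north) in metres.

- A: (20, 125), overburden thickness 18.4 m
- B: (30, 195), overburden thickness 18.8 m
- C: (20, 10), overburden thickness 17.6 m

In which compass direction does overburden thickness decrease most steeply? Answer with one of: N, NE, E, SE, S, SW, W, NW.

SE

Three-point gradient (reference A): Δ to B = (10, 70, +0.4), Δ to C = (0, -115, -0.8).
∂d/∂x = -0.008696, ∂d/∂y = +0.006957 (det = -1150).
Steepest decrease is along −∇f = (+0.008696 E, -0.006957 N) → southeast.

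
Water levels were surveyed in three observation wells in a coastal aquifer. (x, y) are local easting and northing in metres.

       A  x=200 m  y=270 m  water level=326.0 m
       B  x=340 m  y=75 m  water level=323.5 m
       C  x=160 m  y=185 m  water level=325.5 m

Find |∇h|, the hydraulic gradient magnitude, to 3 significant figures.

0.0104

Taking A as reference: B−A = (140, -195, -2.5); C−A = (-40, -85, -0.5).
Determinant of the coordinate differences = 140·(-85) − (-40)·(-195) = -19700.
∂h/∂x = [(-2.5)·(-85) − (-0.5)·(-195)] / -19700 = -0.005838
∂h/∂y = [140·(-0.5) − (-40)·(-2.5)] / -19700 = +0.008629
|∇h| = √(-0.005838² + 0.008629²) = 0.01042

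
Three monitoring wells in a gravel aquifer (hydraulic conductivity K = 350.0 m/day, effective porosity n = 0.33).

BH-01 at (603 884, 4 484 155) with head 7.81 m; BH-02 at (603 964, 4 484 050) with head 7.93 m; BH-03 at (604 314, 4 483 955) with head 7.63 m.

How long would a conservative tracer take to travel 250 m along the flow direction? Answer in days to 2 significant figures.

Three-point gradient (reference BH-01): Δ to BH-02 = (80, -105, +0.12), Δ to BH-03 = (430, -200, -0.18).
∂h/∂x = -0.001472, ∂h/∂y = -0.002264 (det = 29150).
|∇h| = √(-0.001472² + -0.002264²) = 0.0027
Seepage velocity v = K·i/n = 350.0 × 0.0027 / 0.33 = 2.864 m/day.
t = 250 / 2.864 = 87.29 days.

87 days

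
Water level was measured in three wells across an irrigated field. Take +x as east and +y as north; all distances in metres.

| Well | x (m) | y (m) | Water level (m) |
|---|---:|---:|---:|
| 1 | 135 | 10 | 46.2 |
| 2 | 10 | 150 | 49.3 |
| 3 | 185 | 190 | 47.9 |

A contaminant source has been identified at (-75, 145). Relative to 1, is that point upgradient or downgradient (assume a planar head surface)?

Three-point gradient (reference 1): Δ to 2 = (-125, 140, +3.1), Δ to 3 = (50, 180, +1.7).
∂h/∂x = -0.01085, ∂h/∂y = +0.01246 (det = -29500).
Head at (-75, 145) = 46.2 + (-0.01085)·(-210) + (+0.01246)·(135) = 50.16 m.
That is higher than the 46.2 m at 1, so the point is upgradient.

upgradient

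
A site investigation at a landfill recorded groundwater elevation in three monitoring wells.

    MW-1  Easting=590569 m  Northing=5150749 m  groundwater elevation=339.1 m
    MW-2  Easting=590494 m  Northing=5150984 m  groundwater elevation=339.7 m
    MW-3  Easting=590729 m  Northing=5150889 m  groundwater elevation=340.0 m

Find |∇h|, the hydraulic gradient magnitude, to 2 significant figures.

Differences from MW-1: to MW-2 (Δx, Δy, Δh) = (-75, 235, +0.6); to MW-3 = (160, 140, +0.9).
Solve a·Δx + b·Δy = Δh: det = (-75)·140 − 160·235 = -48100.
∂h/∂x = [(+0.6)·140 − (+0.9)·235] / -48100 = +0.002651
∂h/∂y = [(-75)·(+0.9) − 160·(+0.6)] / -48100 = +0.003399
|∇h| = √(0.002651² + 0.003399²) = 0.004311

0.0043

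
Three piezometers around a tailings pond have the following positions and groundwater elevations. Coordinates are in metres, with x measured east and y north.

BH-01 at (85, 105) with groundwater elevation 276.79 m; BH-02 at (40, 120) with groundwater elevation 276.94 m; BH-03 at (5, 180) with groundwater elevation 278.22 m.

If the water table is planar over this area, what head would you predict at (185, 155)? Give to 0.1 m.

With h = a·x + b·y + c and BH-01 as origin, the differences give:
  (-45)·a + 15·b = +0.15
  (-80)·a + 75·b = +1.43
Eliminate b (×75 and ×15, subtract): -2175·a = -10.200 → a = ∂h/∂x = +0.004690
Back-substitute: b = ∂h/∂y = +0.02407.
h(185, 155) = 276.79 + (+0.004690)·(100) + (+0.02407)·(50) = 276.79 +0.469 +1.203 = 278.462 m.

278.5 m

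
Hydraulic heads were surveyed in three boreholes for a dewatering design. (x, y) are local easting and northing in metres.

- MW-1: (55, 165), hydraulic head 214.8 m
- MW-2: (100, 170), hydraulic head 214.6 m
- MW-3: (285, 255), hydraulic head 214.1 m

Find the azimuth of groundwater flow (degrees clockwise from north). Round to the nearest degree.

Taking MW-1 as reference: MW-2−MW-1 = (45, 5, -0.2); MW-3−MW-1 = (230, 90, -0.7).
Determinant of the coordinate differences = 45·90 − 230·5 = 2900.
∂h/∂x = [(-0.2)·90 − (-0.7)·5] / 2900 = -0.005000
∂h/∂y = [45·(-0.7) − 230·(-0.2)] / 2900 = +0.005000
Flow direction (−∇h) has components (+0.005000 E, -0.005000 N).
Azimuth = atan2(E, N) = atan2(+0.005000, -0.005000) = 135.0° ≈ 135°.

135°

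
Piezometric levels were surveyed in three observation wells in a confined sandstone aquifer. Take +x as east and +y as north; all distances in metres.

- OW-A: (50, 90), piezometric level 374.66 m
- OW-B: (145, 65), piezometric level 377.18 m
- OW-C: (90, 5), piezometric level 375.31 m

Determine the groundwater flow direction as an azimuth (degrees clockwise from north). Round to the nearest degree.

259°

With h = a·x + b·y + c and OW-A as origin, the differences give:
  95·a + (-25)·b = +2.52
  40·a + (-85)·b = +0.65
Eliminate b (×(-85) and ×(-25), subtract): -7075·a = -197.950 → a = ∂h/∂x = +0.02798
Back-substitute: b = ∂h/∂y = +0.005519.
Flow direction (−∇h) has components (-0.02798 E, -0.005519 N).
Azimuth = atan2(E, N) = atan2(-0.02798, -0.005519) = 258.8° ≈ 259°.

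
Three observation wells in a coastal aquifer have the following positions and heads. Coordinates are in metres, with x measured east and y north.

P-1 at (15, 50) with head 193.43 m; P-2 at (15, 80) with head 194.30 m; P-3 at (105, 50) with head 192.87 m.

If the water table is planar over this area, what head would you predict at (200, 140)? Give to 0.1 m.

194.9 m

Differences from P-1: to P-2 (Δx, Δy, Δh) = (0, 30, +0.87); to P-3 = (90, 0, -0.56).
Solve a·Δx + b·Δy = Δh: det = 0·0 − 90·30 = -2700.
∂h/∂x = [(+0.87)·0 − (-0.56)·30] / -2700 = -0.006222
∂h/∂y = [0·(-0.56) − 90·(+0.87)] / -2700 = +0.02900
h(200, 140) = 193.43 + (-0.006222)·(185) + (+0.02900)·(90) = 193.43 -1.151 +2.610 = 194.889 m.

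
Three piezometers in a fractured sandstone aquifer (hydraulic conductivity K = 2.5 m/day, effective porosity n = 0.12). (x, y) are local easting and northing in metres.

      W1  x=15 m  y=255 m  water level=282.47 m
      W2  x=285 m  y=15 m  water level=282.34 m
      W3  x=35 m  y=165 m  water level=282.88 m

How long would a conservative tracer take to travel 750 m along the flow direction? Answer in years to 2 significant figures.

Differences from W1: to W2 (Δx, Δy, Δh) = (270, -240, -0.13); to W3 = (20, -90, +0.41).
Determinant of the coordinate differences = 270·(-90) − 20·(-240) = -19500.
∂h/∂x = [(-0.13)·(-90) − (+0.41)·(-240)] / -19500 = -0.005646
∂h/∂y = [270·(+0.41) − 20·(-0.13)] / -19500 = -0.005810
|∇h| = √(-0.005646² + -0.005810²) = 0.008101
Seepage velocity v = K·i/n = 2.5 × 0.008101 / 0.12 = 0.1688 m/day.
t = 750 / 0.1688 = 4443 days = 12.2 years.

12 years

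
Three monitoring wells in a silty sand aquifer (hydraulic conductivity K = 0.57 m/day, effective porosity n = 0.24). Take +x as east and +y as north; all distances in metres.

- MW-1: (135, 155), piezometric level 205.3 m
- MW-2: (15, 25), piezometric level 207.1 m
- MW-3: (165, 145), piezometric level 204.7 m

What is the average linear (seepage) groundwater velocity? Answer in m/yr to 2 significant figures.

Three-point gradient (reference MW-1): Δ to MW-2 = (-120, -130, +1.8), Δ to MW-3 = (30, -10, -0.6).
∂h/∂x = -0.01882, ∂h/∂y = +0.003529 (det = 5100).
|∇h| = √(-0.01882² + 0.003529²) = 0.01915
Seepage velocity v = K·i/n = 0.57 × 0.01915 / 0.24 = 0.04548 m/day = 16.61 m/yr.

17 m/yr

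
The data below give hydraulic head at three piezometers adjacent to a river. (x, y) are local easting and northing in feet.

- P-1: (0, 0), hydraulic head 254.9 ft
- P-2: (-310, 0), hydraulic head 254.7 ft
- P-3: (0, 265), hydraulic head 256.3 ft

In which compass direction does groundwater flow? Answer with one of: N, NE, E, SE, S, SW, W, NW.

∂h/∂x = (254.7 − 254.9) / (-310 − 0) = +0.0006452
∂h/∂y = (256.3 − 254.9) / (265 − 0) = +0.005283
Flow = −∇h = (-0.0006452 east, -0.005283 north), which points south.

S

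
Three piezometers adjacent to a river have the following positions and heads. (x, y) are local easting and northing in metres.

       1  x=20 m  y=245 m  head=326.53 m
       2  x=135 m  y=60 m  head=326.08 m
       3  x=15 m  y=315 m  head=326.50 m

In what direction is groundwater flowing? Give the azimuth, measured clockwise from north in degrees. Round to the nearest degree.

081°

Taking 1 as reference: 2−1 = (115, -185, -0.45); 3−1 = (-5, 70, -0.03).
Determinant of the coordinate differences = 115·70 − (-5)·(-185) = 7125.
∂h/∂x = [(-0.45)·70 − (-0.03)·(-185)] / 7125 = -0.005200
∂h/∂y = [115·(-0.03) − (-5)·(-0.45)] / 7125 = -0.0008000
Flow direction (−∇h) has components (+0.005200 E, +0.0008000 N).
Azimuth = atan2(E, N) = atan2(+0.005200, +0.0008000) = 81.3° ≈ 081°.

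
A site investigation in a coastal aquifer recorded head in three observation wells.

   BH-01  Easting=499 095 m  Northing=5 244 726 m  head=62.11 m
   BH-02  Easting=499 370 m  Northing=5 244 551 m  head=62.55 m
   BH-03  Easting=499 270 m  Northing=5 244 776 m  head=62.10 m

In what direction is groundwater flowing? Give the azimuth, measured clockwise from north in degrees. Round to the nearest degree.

346°

Differences from BH-01: to BH-02 (Δx, Δy, Δh) = (275, -175, +0.44); to BH-03 = (175, 50, -0.01).
Determinant of the coordinate differences = 275·50 − 175·(-175) = 44375.
∂h/∂x = [(+0.44)·50 − (-0.01)·(-175)] / 44375 = +0.0004563
∂h/∂y = [275·(-0.01) − 175·(+0.44)] / 44375 = -0.001797
Flow direction (−∇h) has components (-0.0004563 E, +0.001797 N).
Azimuth = atan2(E, N) = atan2(-0.0004563, +0.001797) = 345.8° ≈ 346°.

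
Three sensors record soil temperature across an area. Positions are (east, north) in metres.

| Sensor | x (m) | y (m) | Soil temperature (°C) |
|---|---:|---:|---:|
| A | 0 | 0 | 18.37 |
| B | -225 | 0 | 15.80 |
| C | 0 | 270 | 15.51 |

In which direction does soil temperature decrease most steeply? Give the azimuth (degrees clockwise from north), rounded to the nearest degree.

313°

∂T/∂x = (15.80 − 18.37) / (-225 − 0) = +0.01142
∂T/∂y = (15.51 − 18.37) / (270 − 0) = -0.01059
Steepest decrease is along −∇f: components (-0.01142 E, +0.01059 N).
Azimuth = atan2(-0.01142, +0.01059) = 312.8° ≈ 313°.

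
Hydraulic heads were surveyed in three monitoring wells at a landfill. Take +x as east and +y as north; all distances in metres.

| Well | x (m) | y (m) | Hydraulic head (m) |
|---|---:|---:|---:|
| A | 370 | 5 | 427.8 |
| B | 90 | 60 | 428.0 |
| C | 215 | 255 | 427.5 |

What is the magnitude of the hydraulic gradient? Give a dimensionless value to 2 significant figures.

0.0022

With h = a·x + b·y + c and A as origin, the differences give:
  (-280)·a + 55·b = +0.2
  (-155)·a + 250·b = -0.3
Eliminate b (×250 and ×55, subtract): -61475·a = 66.50 → a = ∂h/∂x = -0.001082
Back-substitute: b = ∂h/∂y = -0.001871.
|∇h| = √(-0.001082² + -0.001871²) = 0.002161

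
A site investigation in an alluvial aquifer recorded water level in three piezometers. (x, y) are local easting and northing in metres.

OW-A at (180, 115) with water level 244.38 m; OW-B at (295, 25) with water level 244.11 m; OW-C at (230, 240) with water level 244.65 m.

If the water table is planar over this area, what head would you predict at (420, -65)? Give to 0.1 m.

Differences from OW-A: to OW-B (Δx, Δy, Δh) = (115, -90, -0.27); to OW-C = (50, 125, +0.27).
Solve a·Δx + b·Δy = Δh: det = 115·125 − 50·(-90) = 18875.
∂h/∂x = [(-0.27)·125 − (+0.27)·(-90)] / 18875 = -0.0005007
∂h/∂y = [115·(+0.27) − 50·(-0.27)] / 18875 = +0.002360
h(420, -65) = 244.38 + (-0.0005007)·(240) + (+0.002360)·(-180) = 244.38 -0.120 -0.425 = 243.835 m.

243.8 m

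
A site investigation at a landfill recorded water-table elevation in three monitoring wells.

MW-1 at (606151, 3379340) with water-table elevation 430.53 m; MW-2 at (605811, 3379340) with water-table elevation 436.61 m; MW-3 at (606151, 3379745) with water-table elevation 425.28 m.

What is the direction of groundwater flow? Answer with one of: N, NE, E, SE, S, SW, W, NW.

∂h/∂x = (436.61 − 430.53) / (605811 − 606151) = -0.01788
∂h/∂y = (425.28 − 430.53) / (3379745 − 3379340) = -0.01296
Flow = −∇h = (+0.01788 east, +0.01296 north), which points northeast.

NE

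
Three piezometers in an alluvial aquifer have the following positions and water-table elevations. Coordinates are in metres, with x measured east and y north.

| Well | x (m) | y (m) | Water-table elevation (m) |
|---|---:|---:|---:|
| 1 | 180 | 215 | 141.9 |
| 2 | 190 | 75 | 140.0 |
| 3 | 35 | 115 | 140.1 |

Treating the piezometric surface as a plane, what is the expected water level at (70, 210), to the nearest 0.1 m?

Taking 1 as reference: 2−1 = (10, -140, -1.9); 3−1 = (-145, -100, -1.8).
Determinant of the coordinate differences = 10·(-100) − (-145)·(-140) = -21300.
∂h/∂x = [(-1.9)·(-100) − (-1.8)·(-140)] / -21300 = +0.002911
∂h/∂y = [10·(-1.8) − (-145)·(-1.9)] / -21300 = +0.01378
h(70, 210) = 141.9 + (+0.002911)·(-110) + (+0.01378)·(-5) = 141.9 -0.320 -0.069 = 141.511 m.

141.5 m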